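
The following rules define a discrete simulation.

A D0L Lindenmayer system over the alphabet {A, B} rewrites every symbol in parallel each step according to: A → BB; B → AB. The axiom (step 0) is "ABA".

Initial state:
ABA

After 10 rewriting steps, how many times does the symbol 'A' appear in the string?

[0] ABA
[1] BBABBB
[2] ABABBBABABAB
[3] BBABBBABABABBBABBBABBBAB
[4] ABABBBABABABBBABBBABBBABABABBBABABABBBABABABBBAB
[5] BBABBBABABABBBABBBABBBABABABBBABABABBBABABABBBABBBABBBABABABBBABBBABBBABABABBBABBBABBBABABABBBAB
[6] ABABBBABABABBBABBBABBBABABABBBABABABBBABABABBBABBBABBBABAB…ABABABBBABBBABBBABABABBBABABABBBABABABBBABBBABBBABABABBBAB  (len 192)
[7] BBABBBABABABBBABBBABBBABABABBBABABABBBABABABBBABBBABBBABAB…ABABABBBABBBABBBABABABBBABABABBBABABABBBABBBABBBABABABBBAB  (len 384)
[8] ABABBBABABABBBABBBABBBABABABBBABABABBBABABABBBABBBABBBABAB…ABABABBBABBBABBBABABABBBABABABBBABABABBBABBBABBBABABABBBAB  (len 768)
[9] BBABBBABABABBBABBBABBBABABABBBABABABBBABABABBBABBBABBBABAB…ABABABBBABBBABBBABABABBBABABABBBABABABBBABBBABBBABABABBBAB  (len 1536)
[10] ABABBBABABABBBABBBABBBABABABBBABABABBBABABABBBABBBABBBABAB…ABABABBBABBBABBBABABABBBABABABBBABABABBBABBBABBBABABABBBAB  (len 3072)

1025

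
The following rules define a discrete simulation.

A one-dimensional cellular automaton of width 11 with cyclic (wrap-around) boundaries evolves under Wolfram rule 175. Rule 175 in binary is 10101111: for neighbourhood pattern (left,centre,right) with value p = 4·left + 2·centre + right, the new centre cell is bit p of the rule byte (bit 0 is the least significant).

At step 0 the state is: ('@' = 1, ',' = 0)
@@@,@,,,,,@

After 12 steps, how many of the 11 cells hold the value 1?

9

gen 0: @@@,@,,,,,@
gen 1: @@,@@,@@@@@
gen 2: @,@@,@@@@@@
gen 3: ,@@,@@@@@@@
gen 4: @@,@@@@@@@,
gen 5: @,@@@@@@@,@
gen 6: ,@@@@@@@,@@
gen 7: @@@@@@@,@@,
gen 8: @@@@@@,@@,@
gen 9: @@@@@,@@,@@
gen 10: @@@@,@@,@@@
gen 11: @@@,@@,@@@@
gen 12: @@,@@,@@@@@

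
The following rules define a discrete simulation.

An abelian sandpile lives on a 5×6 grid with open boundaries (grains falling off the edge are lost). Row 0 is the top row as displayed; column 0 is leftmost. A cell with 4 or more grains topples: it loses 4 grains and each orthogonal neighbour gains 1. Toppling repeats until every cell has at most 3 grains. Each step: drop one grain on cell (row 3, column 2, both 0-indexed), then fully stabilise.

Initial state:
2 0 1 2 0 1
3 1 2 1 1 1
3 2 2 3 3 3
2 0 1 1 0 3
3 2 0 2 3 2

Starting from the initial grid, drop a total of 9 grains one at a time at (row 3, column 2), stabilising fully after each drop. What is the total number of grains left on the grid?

t=0: 2 0 1 2 0 1
3 1 2 1 1 1
3 2 2 3 3 3
2 0 1 1 0 3
3 2 0 2 3 2
t=1: 2 0 1 2 0 1
3 1 2 1 1 1
3 2 2 3 3 3
2 0 2 1 0 3
3 2 0 2 3 2
t=2: 2 0 1 2 0 1
3 1 2 1 1 1
3 2 2 3 3 3
2 0 3 1 0 3
3 2 0 2 3 2
t=3: 2 0 1 2 0 1
3 1 2 1 1 1
3 2 3 3 3 3
2 1 0 2 0 3
3 2 1 2 3 2
t=4: 2 0 1 2 0 1
3 1 2 1 1 1
3 2 3 3 3 3
2 1 1 2 0 3
3 2 1 2 3 2
t=5: 2 0 1 2 0 1
3 1 2 1 1 1
3 2 3 3 3 3
2 1 2 2 0 3
3 2 1 2 3 2
t=6: 2 0 1 2 0 1
3 1 2 1 1 1
3 2 3 3 3 3
2 1 3 2 0 3
3 2 1 2 3 2
t=7: 2 0 1 2 0 1
3 1 3 2 2 2
3 3 1 2 1 1
2 2 2 0 3 0
3 2 2 3 3 3
t=8: 2 0 1 2 0 1
3 1 3 2 2 2
3 3 1 2 1 1
2 2 3 0 3 0
3 2 2 3 3 3
t=9: 2 0 1 2 0 1
3 1 3 2 2 2
3 3 2 2 1 1
2 3 0 1 3 0
3 2 3 3 3 3

57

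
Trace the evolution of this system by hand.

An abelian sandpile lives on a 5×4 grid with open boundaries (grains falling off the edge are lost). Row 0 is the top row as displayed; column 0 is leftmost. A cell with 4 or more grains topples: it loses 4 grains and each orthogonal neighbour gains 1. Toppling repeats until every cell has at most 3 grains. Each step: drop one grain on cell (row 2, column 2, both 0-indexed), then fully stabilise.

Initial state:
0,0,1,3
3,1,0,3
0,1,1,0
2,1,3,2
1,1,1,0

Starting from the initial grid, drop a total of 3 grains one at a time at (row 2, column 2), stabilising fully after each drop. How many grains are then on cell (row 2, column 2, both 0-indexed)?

t=0: 0,0,1,3
3,1,0,3
0,1,1,0
2,1,3,2
1,1,1,0
t=1: 0,0,1,3
3,1,0,3
0,1,2,0
2,1,3,2
1,1,1,0
t=2: 0,0,1,3
3,1,0,3
0,1,3,0
2,1,3,2
1,1,1,0
t=3: 0,0,1,3
3,1,1,3
0,2,1,1
2,2,0,3
1,1,2,0

1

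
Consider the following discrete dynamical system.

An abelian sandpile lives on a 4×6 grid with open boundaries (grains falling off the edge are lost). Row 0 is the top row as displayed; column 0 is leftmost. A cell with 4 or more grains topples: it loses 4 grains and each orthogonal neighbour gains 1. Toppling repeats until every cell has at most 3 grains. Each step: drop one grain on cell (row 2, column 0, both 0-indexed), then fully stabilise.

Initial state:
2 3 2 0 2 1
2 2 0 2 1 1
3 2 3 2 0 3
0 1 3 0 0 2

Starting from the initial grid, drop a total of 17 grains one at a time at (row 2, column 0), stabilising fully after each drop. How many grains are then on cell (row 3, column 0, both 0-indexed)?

gen 0: 2 3 2 0 2 1
2 2 0 2 1 1
3 2 3 2 0 3
0 1 3 0 0 2
gen 1: 2 3 2 0 2 1
3 2 0 2 1 1
0 3 3 2 0 3
1 1 3 0 0 2
gen 2: 2 3 2 0 2 1
3 2 0 2 1 1
1 3 3 2 0 3
1 1 3 0 0 2
gen 3: 2 3 2 0 2 1
3 2 0 2 1 1
2 3 3 2 0 3
1 1 3 0 0 2
gen 4: 2 3 2 0 2 1
3 2 0 2 1 1
3 3 3 2 0 3
1 1 3 0 0 2
gen 5: 0 1 3 0 2 1
2 1 2 2 1 1
2 2 1 3 0 3
2 3 0 1 0 2
gen 6: 0 1 3 0 2 1
2 1 2 2 1 1
3 2 1 3 0 3
2 3 0 1 0 2
gen 7: 0 1 3 0 2 1
3 1 2 2 1 1
0 3 1 3 0 3
3 3 0 1 0 2
gen 8: 0 1 3 0 2 1
3 1 2 2 1 1
1 3 1 3 0 3
3 3 0 1 0 2
gen 9: 0 1 3 0 2 1
3 1 2 2 1 1
2 3 1 3 0 3
3 3 0 1 0 2
gen 10: 0 1 3 0 2 1
3 1 2 2 1 1
3 3 1 3 0 3
3 3 0 1 0 2
gen 11: 1 1 3 0 2 1
0 3 2 2 1 1
3 1 2 3 0 3
1 1 1 1 0 2
gen 12: 1 1 3 0 2 1
1 3 2 2 1 1
0 2 2 3 0 3
2 1 1 1 0 2
gen 13: 1 1 3 0 2 1
1 3 2 2 1 1
1 2 2 3 0 3
2 1 1 1 0 2
gen 14: 1 1 3 0 2 1
1 3 2 2 1 1
2 2 2 3 0 3
2 1 1 1 0 2
gen 15: 1 1 3 0 2 1
1 3 2 2 1 1
3 2 2 3 0 3
2 1 1 1 0 2
gen 16: 1 1 3 0 2 1
2 3 2 2 1 1
0 3 2 3 0 3
3 1 1 1 0 2
gen 17: 1 1 3 0 2 1
2 3 2 2 1 1
1 3 2 3 0 3
3 1 1 1 0 2

3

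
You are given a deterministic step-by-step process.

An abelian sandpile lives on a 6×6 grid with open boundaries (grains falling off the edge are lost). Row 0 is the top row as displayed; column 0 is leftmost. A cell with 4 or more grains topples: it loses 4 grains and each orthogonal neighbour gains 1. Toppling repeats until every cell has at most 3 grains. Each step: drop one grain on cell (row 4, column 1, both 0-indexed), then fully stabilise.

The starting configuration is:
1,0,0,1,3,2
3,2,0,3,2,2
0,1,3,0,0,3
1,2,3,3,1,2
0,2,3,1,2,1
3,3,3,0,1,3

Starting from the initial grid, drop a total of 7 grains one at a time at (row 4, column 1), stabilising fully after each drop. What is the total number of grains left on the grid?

t=0: 1,0,0,1,3,2
3,2,0,3,2,2
0,1,3,0,0,3
1,2,3,3,1,2
0,2,3,1,2,1
3,3,3,0,1,3
t=1: 1,0,0,1,3,2
3,2,0,3,2,2
0,1,3,0,0,3
1,2,3,3,1,2
0,3,3,1,2,1
3,3,3,0,1,3
t=2: 1,0,0,1,3,2
3,2,1,3,2,2
0,3,0,2,0,3
2,0,3,0,2,2
2,3,2,3,2,1
0,2,1,1,1,3
t=3: 1,0,0,1,3,2
3,2,1,3,2,2
0,3,0,2,0,3
2,1,3,0,2,2
3,0,3,3,2,1
0,3,1,1,1,3
t=4: 1,0,0,1,3,2
3,2,1,3,2,2
0,3,0,2,0,3
2,1,3,0,2,2
3,1,3,3,2,1
0,3,1,1,1,3
t=5: 1,0,0,1,3,2
3,2,1,3,2,2
0,3,0,2,0,3
2,1,3,0,2,2
3,2,3,3,2,1
0,3,1,1,1,3
t=6: 1,0,0,1,3,2
3,2,1,3,2,2
0,3,0,2,0,3
2,1,3,0,2,2
3,3,3,3,2,1
0,3,1,1,1,3
t=7: 1,0,0,1,3,2
3,2,1,3,2,2
0,3,1,2,0,3
3,3,0,2,2,2
0,3,2,0,3,1
2,0,3,2,1,3

61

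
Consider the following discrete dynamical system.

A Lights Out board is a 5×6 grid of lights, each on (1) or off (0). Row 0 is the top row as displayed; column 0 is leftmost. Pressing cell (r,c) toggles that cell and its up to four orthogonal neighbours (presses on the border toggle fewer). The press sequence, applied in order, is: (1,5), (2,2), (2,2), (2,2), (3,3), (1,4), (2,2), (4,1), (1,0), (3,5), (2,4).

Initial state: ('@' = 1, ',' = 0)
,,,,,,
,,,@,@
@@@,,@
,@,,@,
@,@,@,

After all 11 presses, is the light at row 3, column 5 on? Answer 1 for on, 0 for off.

1

t=0: ,,,,,,
,,,@,@
@@@,,@
,@,,@,
@,@,@,
t=1: ,,,,,@
,,,@@,
@@@,,,
,@,,@,
@,@,@,
t=2: ,,,,,@
,,@@@,
@,,@,,
,@@,@,
@,@,@,
t=3: ,,,,,@
,,,@@,
@@@,,,
,@,,@,
@,@,@,
t=4: ,,,,,@
,,@@@,
@,,@,,
,@@,@,
@,@,@,
t=5: ,,,,,@
,,@@@,
@,,,,,
,@,@,,
@,@@@,
t=6: ,,,,@@
,,@,,@
@,,,@,
,@,@,,
@,@@@,
t=7: ,,,,@@
,,,,,@
@@@@@,
,@@@,,
@,@@@,
t=8: ,,,,@@
,,,,,@
@@@@@,
,,@@,,
,@,@@,
t=9: @,,,@@
@@,,,@
,@@@@,
,,@@,,
,@,@@,
t=10: @,,,@@
@@,,,@
,@@@@@
,,@@@@
,@,@@@
t=11: @,,,@@
@@,,@@
,@@,,,
,,@@,@
,@,@@@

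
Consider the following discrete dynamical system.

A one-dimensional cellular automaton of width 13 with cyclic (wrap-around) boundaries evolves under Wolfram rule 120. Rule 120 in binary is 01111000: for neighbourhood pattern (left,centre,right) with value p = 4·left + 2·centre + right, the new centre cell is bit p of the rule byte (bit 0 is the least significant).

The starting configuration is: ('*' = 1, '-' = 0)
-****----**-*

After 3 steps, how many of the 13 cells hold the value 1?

gen 0: -****----**-*
gen 1: **--**---***-
gen 2: ***-***--*-**
gen 3: --***-**--**-

7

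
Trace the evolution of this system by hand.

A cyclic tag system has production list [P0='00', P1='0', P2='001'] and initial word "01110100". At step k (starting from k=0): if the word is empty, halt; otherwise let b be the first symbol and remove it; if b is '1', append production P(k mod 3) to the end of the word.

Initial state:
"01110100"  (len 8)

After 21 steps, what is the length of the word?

t=0: "01110100"  (len 8)
t=1: "1110100"  (len 7)
t=2: "1101000"  (len 7)
t=3: "101000001"  (len 9)
t=4: "0100000100"  (len 10)
t=5: "100000100"  (len 9)
t=6: "00000100001"  (len 11)
t=7: "0000100001"  (len 10)
t=8: "000100001"  (len 9)
t=9: "00100001"  (len 8)
t=10: "0100001"  (len 7)
t=11: "100001"  (len 6)
t=12: "00001001"  (len 8)
t=13: "0001001"  (len 7)
t=14: "001001"  (len 6)
t=15: "01001"  (len 5)
t=16: "1001"  (len 4)
t=17: "0010"  (len 4)
t=18: "010"  (len 3)
t=19: "10"  (len 2)
t=20: "00"  (len 2)
t=21: "0"  (len 1)

1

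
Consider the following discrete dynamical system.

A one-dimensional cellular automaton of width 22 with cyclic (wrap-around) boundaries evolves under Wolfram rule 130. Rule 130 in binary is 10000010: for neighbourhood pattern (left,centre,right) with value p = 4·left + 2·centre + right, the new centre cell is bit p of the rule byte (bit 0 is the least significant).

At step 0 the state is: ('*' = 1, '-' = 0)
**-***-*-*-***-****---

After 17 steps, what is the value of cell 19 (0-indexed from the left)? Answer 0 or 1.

0

0) **-***-*-*-***-****---
1) ----*-------*---**---*
2) ---*-------*---*----*-
3) --*-------*---*----*--
4) -*-------*---*----*---
5) *-------*---*----*----
6) -------*---*----*----*
7) ------*---*----*----*-
8) -----*---*----*----*--
9) ----*---*----*----*---
10) ---*---*----*----*----
11) --*---*----*----*-----
12) -*---*----*----*------
13) *---*----*----*-------
14) ---*----*----*-------*
15) --*----*----*-------*-
16) -*----*----*-------*--
17) *----*----*-------*---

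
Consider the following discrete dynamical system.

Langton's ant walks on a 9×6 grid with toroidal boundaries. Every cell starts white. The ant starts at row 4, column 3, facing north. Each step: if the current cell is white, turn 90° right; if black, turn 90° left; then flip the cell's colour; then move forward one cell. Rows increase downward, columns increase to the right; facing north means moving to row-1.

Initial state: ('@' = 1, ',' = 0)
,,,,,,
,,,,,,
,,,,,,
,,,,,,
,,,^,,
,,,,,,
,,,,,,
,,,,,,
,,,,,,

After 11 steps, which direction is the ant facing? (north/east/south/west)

west

0) ,,,,,,
,,,,,,
,,,,,,
,,,,,,
,,,^,,
,,,,,,
,,,,,,
,,,,,,
,,,,,,
1) ,,,,,,
,,,,,,
,,,,,,
,,,,,,
,,,@>,
,,,,,,
,,,,,,
,,,,,,
,,,,,,
2) ,,,,,,
,,,,,,
,,,,,,
,,,,,,
,,,@@,
,,,,v,
,,,,,,
,,,,,,
,,,,,,
3) ,,,,,,
,,,,,,
,,,,,,
,,,,,,
,,,@@,
,,,<@,
,,,,,,
,,,,,,
,,,,,,
4) ,,,,,,
,,,,,,
,,,,,,
,,,,,,
,,,^@,
,,,@@,
,,,,,,
,,,,,,
,,,,,,
5) ,,,,,,
,,,,,,
,,,,,,
,,,,,,
,,<,@,
,,,@@,
,,,,,,
,,,,,,
,,,,,,
6) ,,,,,,
,,,,,,
,,,,,,
,,^,,,
,,@,@,
,,,@@,
,,,,,,
,,,,,,
,,,,,,
7) ,,,,,,
,,,,,,
,,,,,,
,,@>,,
,,@,@,
,,,@@,
,,,,,,
,,,,,,
,,,,,,
8) ,,,,,,
,,,,,,
,,,,,,
,,@@,,
,,@v@,
,,,@@,
,,,,,,
,,,,,,
,,,,,,
9) ,,,,,,
,,,,,,
,,,,,,
,,@@,,
,,<@@,
,,,@@,
,,,,,,
,,,,,,
,,,,,,
10) ,,,,,,
,,,,,,
,,,,,,
,,@@,,
,,,@@,
,,v@@,
,,,,,,
,,,,,,
,,,,,,
11) ,,,,,,
,,,,,,
,,,,,,
,,@@,,
,,,@@,
,<@@@,
,,,,,,
,,,,,,
,,,,,,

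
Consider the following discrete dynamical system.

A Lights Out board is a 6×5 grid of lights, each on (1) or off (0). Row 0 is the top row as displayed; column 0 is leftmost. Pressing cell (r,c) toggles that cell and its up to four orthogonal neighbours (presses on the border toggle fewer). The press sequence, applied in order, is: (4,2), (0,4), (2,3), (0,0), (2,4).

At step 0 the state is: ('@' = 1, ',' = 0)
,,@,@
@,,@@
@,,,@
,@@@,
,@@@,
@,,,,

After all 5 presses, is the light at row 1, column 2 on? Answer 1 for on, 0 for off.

0

k=0  ,,@,@
@,,@@
@,,,@
,@@@,
,@@@,
@,,,,
k=1  ,,@,@
@,,@@
@,,,@
,@,@,
,,,,,
@,@,,
k=2  ,,@@,
@,,@,
@,,,@
,@,@,
,,,,,
@,@,,
k=3  ,,@@,
@,,,,
@,@@,
,@,,,
,,,,,
@,@,,
k=4  @@@@,
,,,,,
@,@@,
,@,,,
,,,,,
@,@,,
k=5  @@@@,
,,,,@
@,@,@
,@,,@
,,,,,
@,@,,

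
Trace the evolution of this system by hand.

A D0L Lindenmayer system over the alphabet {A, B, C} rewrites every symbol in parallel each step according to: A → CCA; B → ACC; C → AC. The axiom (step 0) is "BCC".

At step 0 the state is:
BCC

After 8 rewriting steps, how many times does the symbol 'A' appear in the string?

1393

t=0: BCC
t=1: ACCACAC
t=2: CCAACACCCAACCCAAC
t=3: ACACCCACCAACCCAACACACCCACCAACACACCCACCAAC
t=4: CCAACCCAACACACCCAACACCCACCAACACACCCACCAACCCAACCCAACACACCCAACACCCACCAACCCAACCCAACACACCCAACACCCACCAAC
t=5: ACACCCACCAACACACCCACCAACCCAACCCAACACACCCACCAACCCAACACACCCA…ACACCCACCAACCCAACCCAACACACCCACCAACCCAACACACCCAACACCCACCAAC  (len 239)
t=6: CCAACCCAACACACCCAACACCCACCAACCCAACCCAACACACCCAACACCCACCAAC…ACACCCACCAACCCAACCCAACACACCCACCAACCCAACACACCCAACACCCACCAAC  (len 577)
t=7: ACACCCACCAACACACCCACCAACCCAACCCAACACACCCACCAACCCAACACACCCA…ACACCCACCAACCCAACCCAACACACCCACCAACCCAACACACCCAACACCCACCAAC  (len 1393)
t=8: CCAACCCAACACACCCAACACCCACCAACCCAACCCAACACACCCAACACCCACCAAC…ACACCCACCAACCCAACCCAACACACCCACCAACCCAACACACCCAACACCCACCAAC  (len 3363)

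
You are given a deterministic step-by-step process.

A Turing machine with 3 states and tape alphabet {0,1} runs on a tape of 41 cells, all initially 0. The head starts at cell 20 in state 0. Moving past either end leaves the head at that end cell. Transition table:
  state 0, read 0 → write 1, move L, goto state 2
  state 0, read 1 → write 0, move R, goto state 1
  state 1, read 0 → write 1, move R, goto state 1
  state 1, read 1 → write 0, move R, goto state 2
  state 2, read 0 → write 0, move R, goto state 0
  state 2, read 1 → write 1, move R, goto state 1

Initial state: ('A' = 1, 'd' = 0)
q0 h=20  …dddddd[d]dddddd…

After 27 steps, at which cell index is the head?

40

gen 0: q0 h=20  …dddddd[d]dddddd…
gen 1: q2 h=19  …dddddd[d]Addddd…
gen 2: q0 h=20  …dddddd[A]dddddd…
gen 3: q1 h=21  …dddddd[d]dddddd…
gen 4: q1 h=22  …dddddA[d]dddddd…
gen 5: q1 h=23  …ddddAA[d]dddddd…
gen 6: q1 h=24  …dddAAA[d]dddddd…
gen 7: q1 h=25  …ddAAAA[d]dddddd…
gen 8: q1 h=26  …dAAAAA[d]dddddd…
gen 9: q1 h=27  …AAAAAA[d]dddddd…
gen 10: q1 h=28  …AAAAAA[d]dddddd…
gen 11: q1 h=29  …AAAAAA[d]dddddd…
gen 12: q1 h=30  …AAAAAA[d]dddddd…
gen 13: q1 h=31  …AAAAAA[d]dddddd…
gen 14: q1 h=32  …AAAAAA[d]dddddd…
gen 15: q1 h=33  …AAAAAA[d]dddddd…
gen 16: q1 h=34  …AAAAAA[d]dddddd|
gen 17: q1 h=35  …AAAAAA[d]ddddd|
gen 18: q1 h=36  …AAAAAA[d]dddd|
gen 19: q1 h=37  …AAAAAA[d]ddd|
gen 20: q1 h=38  …AAAAAA[d]dd|
gen 21: q1 h=39  …AAAAAA[d]d|
gen 22: q1 h=40  …AAAAAA[d]|
gen 23: q1 h=40  …AAAAAA[A]|
gen 24: q2 h=40  …AAAAAA[d]|
gen 25: q0 h=40  …AAAAAA[d]|
gen 26: q2 h=39  …AAAAAA[A]A|
gen 27: q1 h=40  …AAAAAA[A]|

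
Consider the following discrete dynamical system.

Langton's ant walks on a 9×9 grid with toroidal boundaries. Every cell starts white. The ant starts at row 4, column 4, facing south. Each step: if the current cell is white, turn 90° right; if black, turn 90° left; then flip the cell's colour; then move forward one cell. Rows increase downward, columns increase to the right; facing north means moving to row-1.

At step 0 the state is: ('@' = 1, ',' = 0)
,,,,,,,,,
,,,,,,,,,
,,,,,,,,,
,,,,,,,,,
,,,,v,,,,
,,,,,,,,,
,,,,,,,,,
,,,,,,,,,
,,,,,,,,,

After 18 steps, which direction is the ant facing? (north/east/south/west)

gen 0: ,,,,,,,,,
,,,,,,,,,
,,,,,,,,,
,,,,,,,,,
,,,,v,,,,
,,,,,,,,,
,,,,,,,,,
,,,,,,,,,
,,,,,,,,,
gen 1: ,,,,,,,,,
,,,,,,,,,
,,,,,,,,,
,,,,,,,,,
,,,<@,,,,
,,,,,,,,,
,,,,,,,,,
,,,,,,,,,
,,,,,,,,,
gen 2: ,,,,,,,,,
,,,,,,,,,
,,,,,,,,,
,,,^,,,,,
,,,@@,,,,
,,,,,,,,,
,,,,,,,,,
,,,,,,,,,
,,,,,,,,,
gen 3: ,,,,,,,,,
,,,,,,,,,
,,,,,,,,,
,,,@>,,,,
,,,@@,,,,
,,,,,,,,,
,,,,,,,,,
,,,,,,,,,
,,,,,,,,,
gen 4: ,,,,,,,,,
,,,,,,,,,
,,,,,,,,,
,,,@@,,,,
,,,@v,,,,
,,,,,,,,,
,,,,,,,,,
,,,,,,,,,
,,,,,,,,,
gen 5: ,,,,,,,,,
,,,,,,,,,
,,,,,,,,,
,,,@@,,,,
,,,@,>,,,
,,,,,,,,,
,,,,,,,,,
,,,,,,,,,
,,,,,,,,,
gen 6: ,,,,,,,,,
,,,,,,,,,
,,,,,,,,,
,,,@@,,,,
,,,@,@,,,
,,,,,v,,,
,,,,,,,,,
,,,,,,,,,
,,,,,,,,,
gen 7: ,,,,,,,,,
,,,,,,,,,
,,,,,,,,,
,,,@@,,,,
,,,@,@,,,
,,,,<@,,,
,,,,,,,,,
,,,,,,,,,
,,,,,,,,,
gen 8: ,,,,,,,,,
,,,,,,,,,
,,,,,,,,,
,,,@@,,,,
,,,@^@,,,
,,,,@@,,,
,,,,,,,,,
,,,,,,,,,
,,,,,,,,,
gen 9: ,,,,,,,,,
,,,,,,,,,
,,,,,,,,,
,,,@@,,,,
,,,@@>,,,
,,,,@@,,,
,,,,,,,,,
,,,,,,,,,
,,,,,,,,,
gen 10: ,,,,,,,,,
,,,,,,,,,
,,,,,,,,,
,,,@@^,,,
,,,@@,,,,
,,,,@@,,,
,,,,,,,,,
,,,,,,,,,
,,,,,,,,,
gen 11: ,,,,,,,,,
,,,,,,,,,
,,,,,,,,,
,,,@@@>,,
,,,@@,,,,
,,,,@@,,,
,,,,,,,,,
,,,,,,,,,
,,,,,,,,,
gen 12: ,,,,,,,,,
,,,,,,,,,
,,,,,,,,,
,,,@@@@,,
,,,@@,v,,
,,,,@@,,,
,,,,,,,,,
,,,,,,,,,
,,,,,,,,,
gen 13: ,,,,,,,,,
,,,,,,,,,
,,,,,,,,,
,,,@@@@,,
,,,@@<@,,
,,,,@@,,,
,,,,,,,,,
,,,,,,,,,
,,,,,,,,,
gen 14: ,,,,,,,,,
,,,,,,,,,
,,,,,,,,,
,,,@@^@,,
,,,@@@@,,
,,,,@@,,,
,,,,,,,,,
,,,,,,,,,
,,,,,,,,,
gen 15: ,,,,,,,,,
,,,,,,,,,
,,,,,,,,,
,,,@<,@,,
,,,@@@@,,
,,,,@@,,,
,,,,,,,,,
,,,,,,,,,
,,,,,,,,,
gen 16: ,,,,,,,,,
,,,,,,,,,
,,,,,,,,,
,,,@,,@,,
,,,@v@@,,
,,,,@@,,,
,,,,,,,,,
,,,,,,,,,
,,,,,,,,,
gen 17: ,,,,,,,,,
,,,,,,,,,
,,,,,,,,,
,,,@,,@,,
,,,@,>@,,
,,,,@@,,,
,,,,,,,,,
,,,,,,,,,
,,,,,,,,,
gen 18: ,,,,,,,,,
,,,,,,,,,
,,,,,,,,,
,,,@,^@,,
,,,@,,@,,
,,,,@@,,,
,,,,,,,,,
,,,,,,,,,
,,,,,,,,,

north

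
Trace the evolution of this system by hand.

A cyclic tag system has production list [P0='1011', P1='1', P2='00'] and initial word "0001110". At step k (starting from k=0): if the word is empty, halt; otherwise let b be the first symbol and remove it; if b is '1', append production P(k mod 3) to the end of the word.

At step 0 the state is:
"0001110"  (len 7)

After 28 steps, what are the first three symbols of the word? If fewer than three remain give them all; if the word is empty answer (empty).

001

gen 0: "0001110"  (len 7)
gen 1: "001110"  (len 6)
gen 2: "01110"  (len 5)
gen 3: "1110"  (len 4)
gen 4: "1101011"  (len 7)
gen 5: "1010111"  (len 7)
gen 6: "01011100"  (len 8)
gen 7: "1011100"  (len 7)
gen 8: "0111001"  (len 7)
gen 9: "111001"  (len 6)
gen 10: "110011011"  (len 9)
gen 11: "100110111"  (len 9)
gen 12: "0011011100"  (len 10)
gen 13: "011011100"  (len 9)
gen 14: "11011100"  (len 8)
gen 15: "101110000"  (len 9)
gen 16: "011100001011"  (len 12)
gen 17: "11100001011"  (len 11)
gen 18: "110000101100"  (len 12)
gen 19: "100001011001011"  (len 15)
gen 20: "000010110010111"  (len 15)
gen 21: "00010110010111"  (len 14)
gen 22: "0010110010111"  (len 13)
gen 23: "010110010111"  (len 12)
gen 24: "10110010111"  (len 11)
gen 25: "01100101111011"  (len 14)
gen 26: "1100101111011"  (len 13)
gen 27: "10010111101100"  (len 14)
gen 28: "00101111011001011"  (len 17)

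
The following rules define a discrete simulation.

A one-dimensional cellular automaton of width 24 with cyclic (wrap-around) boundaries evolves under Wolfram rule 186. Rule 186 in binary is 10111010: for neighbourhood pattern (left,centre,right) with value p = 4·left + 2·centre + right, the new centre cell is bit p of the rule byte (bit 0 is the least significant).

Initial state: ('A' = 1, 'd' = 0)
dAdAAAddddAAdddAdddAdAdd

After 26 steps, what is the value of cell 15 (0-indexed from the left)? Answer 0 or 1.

t=0: dAdAAAddddAAdddAdddAdAdd
t=1: AdAAAdAddAAdAdAdAdAdAdAd
t=2: dAAAdAdAAAdAdAdAdAdAdAdA
t=3: AAAdAdAAAdAdAdAdAdAdAdAd
t=4: AAdAdAAAdAdAdAdAdAdAdAdA
t=5: AdAdAAAdAdAdAdAdAdAdAdAA
t=6: dAdAAAdAdAdAdAdAdAdAdAAA
t=7: AdAAAdAdAdAdAdAdAdAdAAAd
t=8: dAAAdAdAdAdAdAdAdAdAAAdA
t=9: AAAdAdAdAdAdAdAdAdAAAdAd
t=10: AAdAdAdAdAdAdAdAdAAAdAdA
t=11: AdAdAdAdAdAdAdAdAAAdAdAA
t=12: dAdAdAdAdAdAdAdAAAdAdAAA
t=13: AdAdAdAdAdAdAdAAAdAdAAAd
t=14: dAdAdAdAdAdAdAAAdAdAAAdA
t=15: AdAdAdAdAdAdAAAdAdAAAdAd
t=16: dAdAdAdAdAdAAAdAdAAAdAdA
t=17: AdAdAdAdAdAAAdAdAAAdAdAd
t=18: dAdAdAdAdAAAdAdAAAdAdAdA
t=19: AdAdAdAdAAAdAdAAAdAdAdAd
t=20: dAdAdAdAAAdAdAAAdAdAdAdA
t=21: AdAdAdAAAdAdAAAdAdAdAdAd
t=22: dAdAdAAAdAdAAAdAdAdAdAdA
t=23: AdAdAAAdAdAAAdAdAdAdAdAd
t=24: dAdAAAdAdAAAdAdAdAdAdAdA
t=25: AdAAAdAdAAAdAdAdAdAdAdAd
t=26: dAAAdAdAAAdAdAdAdAdAdAdA

1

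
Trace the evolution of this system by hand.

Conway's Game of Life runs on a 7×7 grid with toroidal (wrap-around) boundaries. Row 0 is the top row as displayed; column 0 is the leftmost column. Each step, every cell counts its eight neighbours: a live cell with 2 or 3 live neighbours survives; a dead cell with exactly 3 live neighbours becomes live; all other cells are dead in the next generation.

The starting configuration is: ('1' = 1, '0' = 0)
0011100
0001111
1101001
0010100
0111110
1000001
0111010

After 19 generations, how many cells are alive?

[0] 0011100
0001111
1101001
0010100
0111110
1000001
0111010
[1] 0100001
0100001
1100001
0000001
1110111
1000001
1100011
[2] 0110000
0110011
0100011
0010000
0100000
0010100
0100010
[3] 0000011
0000011
0100011
1110000
0111000
0110000
0101000
[4] 1000111
0000100
0110010
0001001
0001000
1000000
1100000
[5] 1100111
1101100
0011110
0001100
0000000
1100000
0100010
[6] 0001000
0000000
0100010
0010010
0000000
1100000
0010110
[7] 0001100
0000000
0000000
0000000
0100000
0100000
0111100
[8] 0000100
0000000
0000000
0000000
0000000
1101000
0100100
[9] 0000000
0000000
0000000
0000000
0000000
1110000
1111100
[10] 0111000
0000000
0000000
0000000
0100000
1000000
1001000
[11] 0111000
0010000
0000000
0000000
0000000
1100000
1001000
[12] 0101000
0111000
0000000
0000000
0000000
1100000
1001000
[13] 1101100
0101000
0010000
0000000
0000000
1100000
1000000
[14] 1101100
1101100
0010000
0000000
0000000
1100000
0010001
[15] 0000111
1000100
0111000
0000000
0000000
1100000
0011001
[16] 1000101
1110101
0111000
0010000
0000000
1110000
0111101
[17] 0000100
0000101
0000000
0111000
0010000
1000000
0000101
[18] 0001100
0000010
0011000
0111000
0011000
0000000
0000010
[19] 0000110
0010000
0101100
0100100
0101000
0000000
0000100

11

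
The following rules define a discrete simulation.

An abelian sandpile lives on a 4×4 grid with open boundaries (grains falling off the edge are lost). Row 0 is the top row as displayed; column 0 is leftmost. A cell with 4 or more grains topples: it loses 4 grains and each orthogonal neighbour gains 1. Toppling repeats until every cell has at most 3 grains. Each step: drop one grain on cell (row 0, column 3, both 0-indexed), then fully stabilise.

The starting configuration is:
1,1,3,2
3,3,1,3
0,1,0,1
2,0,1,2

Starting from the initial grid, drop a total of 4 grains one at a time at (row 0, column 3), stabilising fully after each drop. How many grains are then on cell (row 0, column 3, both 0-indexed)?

0

step 0: 1,1,3,2
3,3,1,3
0,1,0,1
2,0,1,2
step 1: 1,1,3,3
3,3,1,3
0,1,0,1
2,0,1,2
step 2: 1,2,0,2
3,3,3,0
0,1,0,2
2,0,1,2
step 3: 1,2,0,3
3,3,3,0
0,1,0,2
2,0,1,2
step 4: 1,2,1,0
3,3,3,1
0,1,0,2
2,0,1,2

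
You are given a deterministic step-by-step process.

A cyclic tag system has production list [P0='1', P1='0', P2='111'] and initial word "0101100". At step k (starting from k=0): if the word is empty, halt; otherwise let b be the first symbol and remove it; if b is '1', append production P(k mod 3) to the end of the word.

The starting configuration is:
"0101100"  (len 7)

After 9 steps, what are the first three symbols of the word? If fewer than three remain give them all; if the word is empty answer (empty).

step 0: "0101100"  (len 7)
step 1: "101100"  (len 6)
step 2: "011000"  (len 6)
step 3: "11000"  (len 5)
step 4: "10001"  (len 5)
step 5: "00010"  (len 5)
step 6: "0010"  (len 4)
step 7: "010"  (len 3)
step 8: "10"  (len 2)
step 9: "0111"  (len 4)

011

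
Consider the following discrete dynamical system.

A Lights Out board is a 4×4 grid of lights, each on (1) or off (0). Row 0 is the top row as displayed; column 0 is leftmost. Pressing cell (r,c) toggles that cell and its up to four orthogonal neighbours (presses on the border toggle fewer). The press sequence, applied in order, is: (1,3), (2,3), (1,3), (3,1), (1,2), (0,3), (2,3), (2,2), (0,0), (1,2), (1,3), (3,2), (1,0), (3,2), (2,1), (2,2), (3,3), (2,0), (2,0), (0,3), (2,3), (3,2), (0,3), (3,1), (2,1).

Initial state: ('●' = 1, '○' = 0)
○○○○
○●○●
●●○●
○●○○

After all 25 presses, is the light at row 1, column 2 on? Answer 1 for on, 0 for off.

k=0  ○○○○
○●○●
●●○●
○●○○
k=1  ○○○●
○●●○
●●○○
○●○○
k=2  ○○○●
○●●●
●●●●
○●○●
k=3  ○○○○
○●○○
●●●○
○●○●
k=4  ○○○○
○●○○
●○●○
●○●●
k=5  ○○●○
○○●●
●○○○
●○●●
k=6  ○○○●
○○●○
●○○○
●○●●
k=7  ○○○●
○○●●
●○●●
●○●○
k=8  ○○○●
○○○●
●●○○
●○○○
k=9  ●●○●
●○○●
●●○○
●○○○
k=10  ●●●●
●●●○
●●●○
●○○○
k=11  ●●●○
●●○●
●●●●
●○○○
k=12  ●●●○
●●○●
●●○●
●●●●
k=13  ○●●○
○○○●
○●○●
●●●●
k=14  ○●●○
○○○●
○●●●
●○○○
k=15  ○●●○
○●○●
●○○●
●●○○
k=16  ○●●○
○●●●
●●●○
●●●○
k=17  ○●●○
○●●●
●●●●
●●○●
k=18  ○●●○
●●●●
○○●●
○●○●
k=19  ○●●○
○●●●
●●●●
●●○●
k=20  ○●○●
○●●○
●●●●
●●○●
k=21  ○●○●
○●●●
●●○○
●●○○
k=22  ○●○●
○●●●
●●●○
●○●●
k=23  ○●●○
○●●○
●●●○
●○●●
k=24  ○●●○
○●●○
●○●○
○●○●
k=25  ○●●○
○○●○
○●○○
○○○●

1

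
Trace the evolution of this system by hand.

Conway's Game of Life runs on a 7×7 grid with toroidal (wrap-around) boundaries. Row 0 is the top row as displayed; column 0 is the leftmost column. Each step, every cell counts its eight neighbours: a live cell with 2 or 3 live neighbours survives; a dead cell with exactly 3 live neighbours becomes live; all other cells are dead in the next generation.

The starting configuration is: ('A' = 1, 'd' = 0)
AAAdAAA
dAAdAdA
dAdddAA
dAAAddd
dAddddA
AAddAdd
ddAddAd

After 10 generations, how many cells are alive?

step 0: AAAdAAA
dAAdAdA
dAdddAA
dAAAddd
dAddddA
AAddAdd
ddAddAd
step 1: ddddAdd
ddddAdd
ddddAAA
dAdddAA
dddAddd
AAAddAA
ddAdddd
step 2: dddAddd
dddAAdd
AdddAdA
AdddddA
ddddAdd
AAAAddA
AdAAdAA
step 3: dddddAA
dddAAAd
AddAAdA
AdddddA
ddAAdAd
ddddddd
dddddAd
step 4: ddddddA
AddAddd
AddAddd
AAAdddd
ddddddA
ddddAdd
dddddAA
step 5: AddddAA
AdddddA
AddAddA
AAAdddA
AAddddd
ddddddA
dddddAA
step 6: ddddddd
dAddddd
ddAddAd
ddAdddd
ddAdddd
dddddAA
ddddddd
step 7: ddddddd
ddddddd
dAAdddd
dAAAddd
ddddddd
ddddddd
ddddddd
step 8: ddddddd
ddddddd
dAdAddd
dAdAddd
ddAdddd
ddddddd
ddddddd
step 9: ddddddd
ddddddd
ddddddd
dAdAddd
ddAdddd
ddddddd
ddddddd
step 10: ddddddd
ddddddd
ddddddd
ddAdddd
ddAdddd
ddddddd
ddddddd

2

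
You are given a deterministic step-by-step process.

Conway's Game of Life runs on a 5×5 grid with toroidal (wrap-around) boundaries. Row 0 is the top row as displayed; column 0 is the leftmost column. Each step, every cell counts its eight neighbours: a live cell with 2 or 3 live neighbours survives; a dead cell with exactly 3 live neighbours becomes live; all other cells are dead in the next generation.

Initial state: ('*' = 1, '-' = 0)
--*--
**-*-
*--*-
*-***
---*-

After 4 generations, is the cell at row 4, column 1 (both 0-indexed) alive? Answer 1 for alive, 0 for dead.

t=0: --*--
**-*-
*--*-
*-***
---*-
t=1: -****
**-*-
-----
***--
-*---
t=2: ---**
**-*-
----*
***--
----*
t=3: --**-
*-**-
---**
**-**
-**-*
t=4: *----
-*---
-----
-*---
-----

0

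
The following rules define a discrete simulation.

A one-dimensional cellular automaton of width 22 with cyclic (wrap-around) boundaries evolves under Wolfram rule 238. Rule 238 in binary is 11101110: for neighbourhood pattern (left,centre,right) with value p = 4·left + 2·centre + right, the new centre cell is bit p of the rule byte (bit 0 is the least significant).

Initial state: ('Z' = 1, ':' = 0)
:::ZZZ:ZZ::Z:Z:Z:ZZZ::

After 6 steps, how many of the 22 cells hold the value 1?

0) :::ZZZ:ZZ::Z:Z:Z:ZZZ::
1) ::ZZZZZZZ:ZZZZZZZZZZ::
2) :ZZZZZZZZZZZZZZZZZZZ::
3) ZZZZZZZZZZZZZZZZZZZZ::
4) ZZZZZZZZZZZZZZZZZZZZ:Z
5) ZZZZZZZZZZZZZZZZZZZZZZ
6) ZZZZZZZZZZZZZZZZZZZZZZ

22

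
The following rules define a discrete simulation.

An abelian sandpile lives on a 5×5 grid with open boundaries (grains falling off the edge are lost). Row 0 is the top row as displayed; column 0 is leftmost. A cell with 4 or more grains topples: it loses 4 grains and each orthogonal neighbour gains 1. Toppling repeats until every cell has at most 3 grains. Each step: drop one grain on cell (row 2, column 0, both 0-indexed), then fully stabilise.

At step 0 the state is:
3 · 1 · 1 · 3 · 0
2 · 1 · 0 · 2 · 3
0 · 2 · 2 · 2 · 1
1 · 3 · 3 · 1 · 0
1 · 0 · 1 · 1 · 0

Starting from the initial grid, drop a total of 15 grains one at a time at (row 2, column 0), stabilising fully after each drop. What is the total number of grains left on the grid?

t=0: 3 · 1 · 1 · 3 · 0
2 · 1 · 0 · 2 · 3
0 · 2 · 2 · 2 · 1
1 · 3 · 3 · 1 · 0
1 · 0 · 1 · 1 · 0
t=1: 3 · 1 · 1 · 3 · 0
2 · 1 · 0 · 2 · 3
1 · 2 · 2 · 2 · 1
1 · 3 · 3 · 1 · 0
1 · 0 · 1 · 1 · 0
t=2: 3 · 1 · 1 · 3 · 0
2 · 1 · 0 · 2 · 3
2 · 2 · 2 · 2 · 1
1 · 3 · 3 · 1 · 0
1 · 0 · 1 · 1 · 0
t=3: 3 · 1 · 1 · 3 · 0
2 · 1 · 0 · 2 · 3
3 · 2 · 2 · 2 · 1
1 · 3 · 3 · 1 · 0
1 · 0 · 1 · 1 · 0
t=4: 3 · 1 · 1 · 3 · 0
3 · 1 · 0 · 2 · 3
0 · 3 · 2 · 2 · 1
2 · 3 · 3 · 1 · 0
1 · 0 · 1 · 1 · 0
t=5: 3 · 1 · 1 · 3 · 0
3 · 1 · 0 · 2 · 3
1 · 3 · 2 · 2 · 1
2 · 3 · 3 · 1 · 0
1 · 0 · 1 · 1 · 0
t=6: 3 · 1 · 1 · 3 · 0
3 · 1 · 0 · 2 · 3
2 · 3 · 2 · 2 · 1
2 · 3 · 3 · 1 · 0
1 · 0 · 1 · 1 · 0
t=7: 3 · 1 · 1 · 3 · 0
3 · 1 · 0 · 2 · 3
3 · 3 · 2 · 2 · 1
2 · 3 · 3 · 1 · 0
1 · 0 · 1 · 1 · 0
t=8: 0 · 2 · 1 · 3 · 0
1 · 3 · 1 · 2 · 3
3 · 2 · 0 · 3 · 1
0 · 2 · 1 · 2 · 0
2 · 1 · 2 · 1 · 0
t=9: 0 · 2 · 1 · 3 · 0
2 · 3 · 1 · 2 · 3
0 · 3 · 0 · 3 · 1
1 · 2 · 1 · 2 · 0
2 · 1 · 2 · 1 · 0
t=10: 0 · 2 · 1 · 3 · 0
2 · 3 · 1 · 2 · 3
1 · 3 · 0 · 3 · 1
1 · 2 · 1 · 2 · 0
2 · 1 · 2 · 1 · 0
t=11: 0 · 2 · 1 · 3 · 0
2 · 3 · 1 · 2 · 3
2 · 3 · 0 · 3 · 1
1 · 2 · 1 · 2 · 0
2 · 1 · 2 · 1 · 0
t=12: 0 · 2 · 1 · 3 · 0
2 · 3 · 1 · 2 · 3
3 · 3 · 0 · 3 · 1
1 · 2 · 1 · 2 · 0
2 · 1 · 2 · 1 · 0
t=13: 1 · 3 · 1 · 3 · 0
0 · 1 · 2 · 2 · 3
2 · 1 · 1 · 3 · 1
2 · 3 · 1 · 2 · 0
2 · 1 · 2 · 1 · 0
t=14: 1 · 3 · 1 · 3 · 0
0 · 1 · 2 · 2 · 3
3 · 1 · 1 · 3 · 1
2 · 3 · 1 · 2 · 0
2 · 1 · 2 · 1 · 0
t=15: 1 · 3 · 1 · 3 · 0
1 · 1 · 2 · 2 · 3
0 · 2 · 1 · 3 · 1
3 · 3 · 1 · 2 · 0
2 · 1 · 2 · 1 · 0

39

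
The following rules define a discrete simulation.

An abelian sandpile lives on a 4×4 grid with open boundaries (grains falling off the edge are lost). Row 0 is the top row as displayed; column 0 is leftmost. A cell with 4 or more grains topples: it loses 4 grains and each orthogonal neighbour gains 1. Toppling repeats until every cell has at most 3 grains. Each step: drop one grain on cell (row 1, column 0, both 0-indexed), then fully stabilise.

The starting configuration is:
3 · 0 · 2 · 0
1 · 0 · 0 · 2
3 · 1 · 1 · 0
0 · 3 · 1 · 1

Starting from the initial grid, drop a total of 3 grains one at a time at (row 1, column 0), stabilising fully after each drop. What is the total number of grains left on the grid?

k=0  3 · 0 · 2 · 0
1 · 0 · 0 · 2
3 · 1 · 1 · 0
0 · 3 · 1 · 1
k=1  3 · 0 · 2 · 0
2 · 0 · 0 · 2
3 · 1 · 1 · 0
0 · 3 · 1 · 1
k=2  3 · 0 · 2 · 0
3 · 0 · 0 · 2
3 · 1 · 1 · 0
0 · 3 · 1 · 1
k=3  0 · 1 · 2 · 0
2 · 1 · 0 · 2
0 · 2 · 1 · 0
1 · 3 · 1 · 1

17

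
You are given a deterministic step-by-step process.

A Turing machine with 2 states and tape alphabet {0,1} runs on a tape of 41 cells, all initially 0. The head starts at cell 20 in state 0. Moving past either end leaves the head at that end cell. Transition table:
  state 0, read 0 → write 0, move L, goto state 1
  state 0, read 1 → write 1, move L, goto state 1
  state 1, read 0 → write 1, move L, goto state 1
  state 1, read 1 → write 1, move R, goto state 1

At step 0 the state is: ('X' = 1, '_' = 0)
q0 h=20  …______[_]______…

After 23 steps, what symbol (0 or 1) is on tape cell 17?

1

step 0: q0 h=20  …______[_]______…
step 1: q1 h=19  …______[_]______…
step 2: q1 h=18  …______[_]X_____…
step 3: q1 h=17  …______[_]XX____…
step 4: q1 h=16  …______[_]XXX___…
step 5: q1 h=15  …______[_]XXXX__…
step 6: q1 h=14  …______[_]XXXXX_…
step 7: q1 h=13  …______[_]XXXXXX…
step 8: q1 h=12  …______[_]XXXXXX…
step 9: q1 h=11  …______[_]XXXXXX…
step 10: q1 h=10  …______[_]XXXXXX…
step 11: q1 h= 9  …______[_]XXXXXX…
step 12: q1 h= 8  …______[_]XXXXXX…
step 13: q1 h= 7  …______[_]XXXXXX…
step 14: q1 h= 6  |______[_]XXXXXX…
step 15: q1 h= 5  |_____[_]XXXXXX…
step 16: q1 h= 4  |____[_]XXXXXX…
step 17: q1 h= 3  |___[_]XXXXXX…
step 18: q1 h= 2  |__[_]XXXXXX…
step 19: q1 h= 1  |_[_]XXXXXX…
step 20: q1 h= 0  |[_]XXXXXX…
step 21: q1 h= 0  |[X]XXXXXX…
step 22: q1 h= 1  |X[X]XXXXXX…
step 23: q1 h= 2  |XX[X]XXXXXX…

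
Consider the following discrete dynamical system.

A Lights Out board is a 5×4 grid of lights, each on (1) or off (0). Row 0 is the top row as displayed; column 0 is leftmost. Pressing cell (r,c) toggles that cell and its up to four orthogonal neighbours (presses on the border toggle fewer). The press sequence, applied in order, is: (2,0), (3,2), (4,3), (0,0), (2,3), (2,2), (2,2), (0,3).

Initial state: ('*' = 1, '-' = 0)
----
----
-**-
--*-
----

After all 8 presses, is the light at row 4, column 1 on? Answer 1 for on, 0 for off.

0

step 0: ----
----
-**-
--*-
----
step 1: ----
*---
*-*-
*-*-
----
step 2: ----
*---
*---
**-*
--*-
step 3: ----
*---
*---
**--
---*
step 4: **--
----
*---
**--
---*
step 5: **--
---*
*-**
**-*
---*
step 6: **--
--**
**--
****
---*
step 7: **--
---*
*-**
**-*
---*
step 8: ****
----
*-**
**-*
---*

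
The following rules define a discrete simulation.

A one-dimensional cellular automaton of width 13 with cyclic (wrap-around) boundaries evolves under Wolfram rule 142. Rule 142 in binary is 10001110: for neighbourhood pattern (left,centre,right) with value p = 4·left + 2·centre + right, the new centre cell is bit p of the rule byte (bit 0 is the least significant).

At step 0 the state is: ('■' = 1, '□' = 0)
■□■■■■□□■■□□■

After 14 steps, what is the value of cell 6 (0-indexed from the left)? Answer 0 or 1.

0

gen 0: ■□■■■■□□■■□□■
gen 1: □□■■■□□■■□□■■
gen 2: □■■■□□■■□□■■□
gen 3: ■■■□□■■□□■■□□
gen 4: ■■□□■■□□■■□□■
gen 5: ■□□■■□□■■□□■■
gen 6: □□■■□□■■□□■■■
gen 7: □■■□□■■□□■■■□
gen 8: ■■□□■■□□■■■□□
gen 9: ■□□■■□□■■■□□■
gen 10: □□■■□□■■■□□■■
gen 11: □■■□□■■■□□■■□
gen 12: ■■□□■■■□□■■□□
gen 13: ■□□■■■□□■■□□■
gen 14: □□■■■□□■■□□■■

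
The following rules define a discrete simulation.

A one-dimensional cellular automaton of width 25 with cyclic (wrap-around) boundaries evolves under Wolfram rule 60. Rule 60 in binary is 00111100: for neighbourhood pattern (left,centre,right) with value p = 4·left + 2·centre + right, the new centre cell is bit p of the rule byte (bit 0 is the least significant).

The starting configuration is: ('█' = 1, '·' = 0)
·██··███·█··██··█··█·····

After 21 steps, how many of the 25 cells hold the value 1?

[0] ·██··███·█··██··█··█·····
[1] ·█·█·█··███·█·█·██·██····
[2] ·██████·█··██████·██·█···
[3] ·█·····███·█·····██·███··
[4] ·██····█··███····█·██··█·
[5] ·█·█···██·█··█···███·█·██
[6] █████··█·███·██··█··████·
[7] █····█·███··██·█·██·█···█
[8] ·█···███··█·█·████·███··█
[9] ███··█··█·█████···██··█·█
[10] ···█·██·███····█··█·█·███
[11] █··███·██··█···██·█████··
[12] ██·█··██·█·██··█·██····█·
[13] █·███·█·████·█·███·█···██
[14] ·██··████···████··███··█·
[15] ·█·█·█···█··█···█·█··█·██
[16] ███████··██·██··████·███·
[17] █······█·█·██·█·█···██··█
[18] ·█·····█████·█████··█·█·█
[19] ███····█····██····█·█████
[20] ···█···██···█·█···███····
[21] ···██··█·█··████··█··█···

10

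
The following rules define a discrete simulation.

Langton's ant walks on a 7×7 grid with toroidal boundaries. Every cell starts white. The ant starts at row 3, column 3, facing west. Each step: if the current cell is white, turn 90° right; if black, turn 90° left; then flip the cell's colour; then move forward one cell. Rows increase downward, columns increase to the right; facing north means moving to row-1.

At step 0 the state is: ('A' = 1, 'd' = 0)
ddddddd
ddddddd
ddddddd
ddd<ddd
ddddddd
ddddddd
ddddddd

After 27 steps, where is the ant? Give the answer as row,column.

t=0: ddddddd
ddddddd
ddddddd
ddd<ddd
ddddddd
ddddddd
ddddddd
t=1: ddddddd
ddddddd
ddd^ddd
dddAddd
ddddddd
ddddddd
ddddddd
t=2: ddddddd
ddddddd
dddA>dd
dddAddd
ddddddd
ddddddd
ddddddd
t=3: ddddddd
ddddddd
dddAAdd
dddAvdd
ddddddd
ddddddd
ddddddd
t=4: ddddddd
ddddddd
dddAAdd
ddd<Add
ddddddd
ddddddd
ddddddd
t=5: ddddddd
ddddddd
dddAAdd
ddddAdd
dddvddd
ddddddd
ddddddd
t=6: ddddddd
ddddddd
dddAAdd
ddddAdd
dd<Addd
ddddddd
ddddddd
t=7: ddddddd
ddddddd
dddAAdd
dd^dAdd
ddAAddd
ddddddd
ddddddd
t=8: ddddddd
ddddddd
dddAAdd
ddA>Add
ddAAddd
ddddddd
ddddddd
t=9: ddddddd
ddddddd
dddAAdd
ddAAAdd
ddAvddd
ddddddd
ddddddd
t=10: ddddddd
ddddddd
dddAAdd
ddAAAdd
ddAd>dd
ddddddd
ddddddd
t=11: ddddddd
ddddddd
dddAAdd
ddAAAdd
ddAdAdd
ddddvdd
ddddddd
t=12: ddddddd
ddddddd
dddAAdd
ddAAAdd
ddAdAdd
ddd<Add
ddddddd
t=13: ddddddd
ddddddd
dddAAdd
ddAAAdd
ddA^Add
dddAAdd
ddddddd
t=14: ddddddd
ddddddd
dddAAdd
ddAAAdd
ddAA>dd
dddAAdd
ddddddd
t=15: ddddddd
ddddddd
dddAAdd
ddAA^dd
ddAAddd
dddAAdd
ddddddd
t=16: ddddddd
ddddddd
dddAAdd
ddA<ddd
ddAAddd
dddAAdd
ddddddd
t=17: ddddddd
ddddddd
dddAAdd
ddAdddd
ddAvddd
dddAAdd
ddddddd
t=18: ddddddd
ddddddd
dddAAdd
ddAdddd
ddAd>dd
dddAAdd
ddddddd
t=19: ddddddd
ddddddd
dddAAdd
ddAdddd
ddAdAdd
dddAvdd
ddddddd
t=20: ddddddd
ddddddd
dddAAdd
ddAdddd
ddAdAdd
dddAd>d
ddddddd
t=21: ddddddd
ddddddd
dddAAdd
ddAdddd
ddAdAdd
dddAdAd
dddddvd
t=22: ddddddd
ddddddd
dddAAdd
ddAdddd
ddAdAdd
dddAdAd
dddd<Ad
t=23: ddddddd
ddddddd
dddAAdd
ddAdddd
ddAdAdd
dddA^Ad
ddddAAd
t=24: ddddddd
ddddddd
dddAAdd
ddAdddd
ddAdAdd
dddAA>d
ddddAAd
t=25: ddddddd
ddddddd
dddAAdd
ddAdddd
ddAdA^d
dddAAdd
ddddAAd
t=26: ddddddd
ddddddd
dddAAdd
ddAdddd
ddAdAA>
dddAAdd
ddddAAd
t=27: ddddddd
ddddddd
dddAAdd
ddAdddd
ddAdAAA
dddAAdv
ddddAAd

5,6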